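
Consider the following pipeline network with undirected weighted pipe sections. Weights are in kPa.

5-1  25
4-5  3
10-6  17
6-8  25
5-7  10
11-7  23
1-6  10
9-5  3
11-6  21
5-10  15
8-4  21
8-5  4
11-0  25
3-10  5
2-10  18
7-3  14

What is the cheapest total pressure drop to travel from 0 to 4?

Running Dijkstra from 0:
0: 0
11: 25  (via 0)
6: 46  (via 11)
7: 48  (via 11)
1: 56  (via 6)
5: 58  (via 7)
4: 61  (via 5)
Shortest route: 0–11–7–5–4 = 61 kPa.

61 kPa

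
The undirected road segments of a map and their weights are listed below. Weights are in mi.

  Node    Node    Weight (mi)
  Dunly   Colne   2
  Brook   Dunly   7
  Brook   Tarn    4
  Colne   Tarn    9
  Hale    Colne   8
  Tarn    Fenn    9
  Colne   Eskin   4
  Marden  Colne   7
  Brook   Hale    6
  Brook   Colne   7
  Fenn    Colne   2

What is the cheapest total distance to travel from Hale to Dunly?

Settle nodes by increasing distance from Hale:
Hale: 0
Brook: 6  (via Hale)
Colne: 8  (via Hale)
Tarn: 10  (via Brook)
Dunly: 10  (via Colne)
Shortest route: Hale–Colne–Dunly = 10 mi.

10 mi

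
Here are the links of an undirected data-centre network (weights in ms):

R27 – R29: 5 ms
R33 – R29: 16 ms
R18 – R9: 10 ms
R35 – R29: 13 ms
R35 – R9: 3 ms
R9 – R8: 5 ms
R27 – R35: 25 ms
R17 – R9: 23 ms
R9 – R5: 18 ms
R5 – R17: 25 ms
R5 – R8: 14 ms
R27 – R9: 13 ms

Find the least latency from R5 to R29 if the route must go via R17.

Shortest R5→R17: R5–R17 = 25
Best R17 to R29: R17–R9–R35–R29 costing 39
Total via R17: 25 + 39 = 64 ms.

64 ms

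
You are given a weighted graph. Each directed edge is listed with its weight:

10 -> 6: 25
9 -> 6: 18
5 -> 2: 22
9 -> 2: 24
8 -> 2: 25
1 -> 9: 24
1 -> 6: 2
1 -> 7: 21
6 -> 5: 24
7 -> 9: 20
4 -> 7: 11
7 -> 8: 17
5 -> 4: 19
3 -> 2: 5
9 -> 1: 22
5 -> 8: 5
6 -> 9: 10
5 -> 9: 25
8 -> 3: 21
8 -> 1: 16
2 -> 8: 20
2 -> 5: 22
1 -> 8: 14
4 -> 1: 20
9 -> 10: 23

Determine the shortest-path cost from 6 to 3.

Compare a few routes:
6 → 5 → 8 → 3: 24+5+21 = 50
6 → 9 → 1 → 8 → 3: 10+22+14+21 = 67
The minimum is 50 via 6 → 5 → 8 → 3.

50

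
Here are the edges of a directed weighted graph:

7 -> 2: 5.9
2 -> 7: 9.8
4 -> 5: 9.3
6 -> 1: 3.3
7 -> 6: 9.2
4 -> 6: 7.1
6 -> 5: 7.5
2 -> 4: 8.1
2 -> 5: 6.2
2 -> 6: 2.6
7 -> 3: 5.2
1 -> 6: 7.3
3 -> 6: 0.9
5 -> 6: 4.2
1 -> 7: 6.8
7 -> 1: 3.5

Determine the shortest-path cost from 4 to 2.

23.1

Compare a few routes:
4 → 5 → 6 → 1 → 7 → 2: 9.3+4.2+3.3+6.8+5.9 = 29.5
4 → 6 → 1 → 7 → 2: 7.1+3.3+6.8+5.9 = 23.1
The minimum is 23.1 via 4 → 6 → 1 → 7 → 2.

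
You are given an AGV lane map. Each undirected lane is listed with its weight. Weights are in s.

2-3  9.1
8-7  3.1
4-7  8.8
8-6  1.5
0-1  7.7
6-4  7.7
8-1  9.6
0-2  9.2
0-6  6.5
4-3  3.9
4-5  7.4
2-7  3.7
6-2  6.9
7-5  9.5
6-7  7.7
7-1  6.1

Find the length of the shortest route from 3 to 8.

13.1 s

Enumerating some paths:
3 - 2 - 7 - 8: 9.1+3.7+3.1 = 15.9
3 - 4 - 7 - 8: 3.9+8.8+3.1 = 15.8
3 - 4 - 6 - 8: 3.9+7.7+1.5 = 13.1
Cheapest is 3 - 4 - 6 - 8 at 13.1 s.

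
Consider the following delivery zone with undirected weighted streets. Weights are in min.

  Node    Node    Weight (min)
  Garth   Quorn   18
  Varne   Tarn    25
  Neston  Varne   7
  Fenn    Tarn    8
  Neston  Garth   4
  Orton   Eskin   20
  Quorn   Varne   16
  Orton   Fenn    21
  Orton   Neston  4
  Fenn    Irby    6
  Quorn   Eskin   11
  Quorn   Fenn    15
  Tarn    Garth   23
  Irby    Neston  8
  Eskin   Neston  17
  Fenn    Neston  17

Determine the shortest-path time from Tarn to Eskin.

34 min

Candidate routes:
Tarn → Fenn → Irby → Neston → Eskin: 8+6+8+17 = 39
Tarn → Fenn → Quorn → Eskin: 8+15+11 = 34
The minimum is 34 min via Tarn → Fenn → Quorn → Eskin.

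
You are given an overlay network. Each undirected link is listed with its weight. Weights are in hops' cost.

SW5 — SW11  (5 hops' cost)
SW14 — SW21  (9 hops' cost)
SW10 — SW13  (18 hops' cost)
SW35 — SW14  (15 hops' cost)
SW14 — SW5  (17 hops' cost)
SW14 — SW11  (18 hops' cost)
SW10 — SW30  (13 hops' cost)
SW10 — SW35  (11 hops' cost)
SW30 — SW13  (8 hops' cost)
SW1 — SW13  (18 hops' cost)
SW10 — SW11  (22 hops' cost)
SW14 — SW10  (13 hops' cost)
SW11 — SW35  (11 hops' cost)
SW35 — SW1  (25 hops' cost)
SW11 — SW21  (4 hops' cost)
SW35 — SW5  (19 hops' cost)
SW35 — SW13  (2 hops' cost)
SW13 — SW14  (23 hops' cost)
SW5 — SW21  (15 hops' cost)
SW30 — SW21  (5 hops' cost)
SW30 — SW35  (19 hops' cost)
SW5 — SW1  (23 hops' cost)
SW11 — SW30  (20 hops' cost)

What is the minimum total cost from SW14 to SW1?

Shortest distances from SW14:
SW14: 0
SW21: 9  (via SW14)
SW10: 13  (via SW14)
SW11: 13  (via SW21)
SW30: 14  (via SW21)
SW35: 15  (via SW14)
SW5: 17  (via SW14)
SW13: 17  (via SW35)
SW1: 35  (via SW13)
Shortest route: SW14–SW35–SW13–SW1 = 35 hops' cost.

35 hops' cost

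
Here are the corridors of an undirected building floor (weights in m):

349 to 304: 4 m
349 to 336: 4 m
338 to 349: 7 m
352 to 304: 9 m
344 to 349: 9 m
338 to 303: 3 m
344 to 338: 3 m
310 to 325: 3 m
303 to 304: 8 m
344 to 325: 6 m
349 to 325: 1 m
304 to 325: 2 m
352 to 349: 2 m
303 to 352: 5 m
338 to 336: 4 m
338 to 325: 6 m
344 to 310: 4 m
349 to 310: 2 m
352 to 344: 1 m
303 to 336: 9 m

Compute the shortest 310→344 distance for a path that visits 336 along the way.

Best 310 to 336: 310 → 349 → 336 costing 6
Shortest 336→344: 336 → 338 → 344 = 7
Total via 336: 6 + 7 = 13 m.

13 m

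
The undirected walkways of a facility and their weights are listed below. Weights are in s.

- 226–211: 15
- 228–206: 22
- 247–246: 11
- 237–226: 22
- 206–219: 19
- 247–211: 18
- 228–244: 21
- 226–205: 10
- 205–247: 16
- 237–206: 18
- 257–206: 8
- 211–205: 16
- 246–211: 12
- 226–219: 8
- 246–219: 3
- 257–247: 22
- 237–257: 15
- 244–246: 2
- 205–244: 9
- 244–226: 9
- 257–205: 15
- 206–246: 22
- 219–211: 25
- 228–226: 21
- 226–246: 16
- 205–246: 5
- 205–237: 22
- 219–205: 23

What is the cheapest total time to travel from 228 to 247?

34 s

Shortest distances from 228:
228: 0
244: 21  (via 228)
226: 21  (via 228)
206: 22  (via 228)
246: 23  (via 244)
219: 26  (via 246)
205: 28  (via 246)
257: 30  (via 206)
247: 34  (via 246)
Shortest route: 228 → 244 → 246 → 247 = 34 s.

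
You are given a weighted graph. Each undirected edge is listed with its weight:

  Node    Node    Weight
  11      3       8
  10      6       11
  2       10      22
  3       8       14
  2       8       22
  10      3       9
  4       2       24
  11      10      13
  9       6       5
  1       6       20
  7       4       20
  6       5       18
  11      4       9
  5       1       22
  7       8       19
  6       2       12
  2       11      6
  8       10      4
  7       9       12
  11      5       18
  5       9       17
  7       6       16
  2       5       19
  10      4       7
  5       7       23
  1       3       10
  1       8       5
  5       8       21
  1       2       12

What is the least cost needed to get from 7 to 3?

32

Settle nodes by increasing distance from 7:
7: 0
9: 12  (via 7)
6: 16  (via 7)
8: 19  (via 7)
4: 20  (via 7)
5: 23  (via 7)
10: 23  (via 8)
1: 24  (via 8)
2: 28  (via 6)
11: 29  (via 4)
3: 32  (via 10)
Shortest route: 7–8–10–3 = 32.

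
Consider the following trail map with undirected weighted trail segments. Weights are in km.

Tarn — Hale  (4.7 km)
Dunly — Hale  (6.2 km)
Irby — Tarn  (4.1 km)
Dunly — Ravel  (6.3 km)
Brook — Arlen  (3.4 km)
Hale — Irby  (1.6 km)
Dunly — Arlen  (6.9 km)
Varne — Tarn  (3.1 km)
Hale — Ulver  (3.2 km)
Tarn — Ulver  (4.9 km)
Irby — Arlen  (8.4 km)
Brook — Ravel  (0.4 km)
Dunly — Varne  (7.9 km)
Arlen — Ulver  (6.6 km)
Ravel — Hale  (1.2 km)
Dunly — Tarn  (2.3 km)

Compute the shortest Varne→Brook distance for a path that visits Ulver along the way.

12.8 km

Best Varne to Ulver: Varne–Tarn–Ulver costing 8
Best Ulver to Brook: Ulver–Hale–Ravel–Brook costing 4.8
Total via Ulver: 8 + 4.8 = 12.8 km.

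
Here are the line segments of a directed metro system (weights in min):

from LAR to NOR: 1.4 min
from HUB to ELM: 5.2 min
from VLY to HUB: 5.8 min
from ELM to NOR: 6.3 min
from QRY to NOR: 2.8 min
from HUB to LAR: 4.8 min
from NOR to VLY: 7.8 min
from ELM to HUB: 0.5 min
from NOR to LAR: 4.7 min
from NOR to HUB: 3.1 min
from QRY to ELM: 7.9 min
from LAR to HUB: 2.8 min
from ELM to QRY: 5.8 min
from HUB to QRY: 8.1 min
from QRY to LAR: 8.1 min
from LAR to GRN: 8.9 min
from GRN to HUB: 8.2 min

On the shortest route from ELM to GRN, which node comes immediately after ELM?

Compare a few routes:
ELM → NOR → LAR → GRN: 6.3+4.7+8.9 = 19.9
ELM → HUB → LAR → GRN: 0.5+4.8+8.9 = 14.2
Cheapest is ELM → HUB → LAR → GRN at 14.2 min.
So from ELM the first move is to HUB.

HUB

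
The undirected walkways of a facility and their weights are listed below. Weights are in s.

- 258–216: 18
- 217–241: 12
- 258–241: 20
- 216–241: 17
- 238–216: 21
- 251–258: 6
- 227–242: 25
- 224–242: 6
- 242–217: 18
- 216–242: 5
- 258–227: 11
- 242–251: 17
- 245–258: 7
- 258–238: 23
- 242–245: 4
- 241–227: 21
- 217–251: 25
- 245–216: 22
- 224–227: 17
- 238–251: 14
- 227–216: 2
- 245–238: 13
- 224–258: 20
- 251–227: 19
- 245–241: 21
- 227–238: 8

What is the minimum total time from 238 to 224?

Enumerating some paths:
238 - 216 - 242 - 224: 21+5+6 = 32
238 - 245 - 242 - 224: 13+4+6 = 23
238 - 227 - 216 - 242 - 224: 8+2+5+6 = 21
238 - 227 - 224: 8+17 = 25
Cheapest is 238 - 227 - 216 - 242 - 224 at 21 s.

21 s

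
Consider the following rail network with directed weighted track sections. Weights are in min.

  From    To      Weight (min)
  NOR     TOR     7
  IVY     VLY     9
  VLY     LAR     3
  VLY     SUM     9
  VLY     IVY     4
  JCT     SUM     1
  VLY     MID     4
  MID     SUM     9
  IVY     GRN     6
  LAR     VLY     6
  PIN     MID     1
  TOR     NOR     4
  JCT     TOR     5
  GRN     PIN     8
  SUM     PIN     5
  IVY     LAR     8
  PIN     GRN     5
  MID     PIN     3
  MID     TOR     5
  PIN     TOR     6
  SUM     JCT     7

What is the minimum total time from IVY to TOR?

Enumerating some paths:
IVY–GRN–PIN–MID–TOR: 6+8+1+5 = 20
IVY–GRN–PIN–TOR: 6+8+6 = 20
IVY–VLY–MID–TOR: 9+4+5 = 18
The minimum is 18 min via IVY–VLY–MID–TOR.

18 min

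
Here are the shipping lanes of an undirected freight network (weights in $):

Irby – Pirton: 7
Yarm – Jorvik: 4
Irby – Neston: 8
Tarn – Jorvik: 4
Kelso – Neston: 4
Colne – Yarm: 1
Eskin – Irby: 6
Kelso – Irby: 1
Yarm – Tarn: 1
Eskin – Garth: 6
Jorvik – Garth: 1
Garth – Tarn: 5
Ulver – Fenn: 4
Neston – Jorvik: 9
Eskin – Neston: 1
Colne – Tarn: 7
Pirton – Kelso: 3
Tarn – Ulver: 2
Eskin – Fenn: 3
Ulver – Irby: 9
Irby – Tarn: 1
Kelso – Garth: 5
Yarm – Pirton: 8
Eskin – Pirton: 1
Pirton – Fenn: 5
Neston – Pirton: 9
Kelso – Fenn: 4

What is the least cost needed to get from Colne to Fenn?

$8

Compare a few routes:
Colne - Yarm - Tarn - Irby - Eskin - Fenn: 1+1+1+6+3 = 12
Colne - Yarm - Tarn - Irby - Kelso - Neston - Eskin - Fenn: 1+1+1+1+4+1+3 = 12
Colne - Yarm - Tarn - Irby - Kelso - Pirton - Eskin - Fenn: 1+1+1+1+3+1+3 = 11
Colne - Yarm - Tarn - Ulver - Fenn: 1+1+2+4 = 8
The minimum is $8 via Colne - Yarm - Tarn - Ulver - Fenn.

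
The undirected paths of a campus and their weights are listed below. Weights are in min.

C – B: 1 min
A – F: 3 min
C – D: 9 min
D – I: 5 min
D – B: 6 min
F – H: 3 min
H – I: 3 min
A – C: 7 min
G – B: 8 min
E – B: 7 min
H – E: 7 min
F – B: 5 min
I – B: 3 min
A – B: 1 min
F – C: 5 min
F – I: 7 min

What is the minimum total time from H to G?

Running Dijkstra from H:
H: 0
F: 3  (via H)
I: 3  (via H)
A: 6  (via F)
B: 6  (via I)
C: 7  (via B)
E: 7  (via H)
D: 8  (via I)
G: 14  (via B)
Shortest route: H–I–B–G = 14 min.

14 min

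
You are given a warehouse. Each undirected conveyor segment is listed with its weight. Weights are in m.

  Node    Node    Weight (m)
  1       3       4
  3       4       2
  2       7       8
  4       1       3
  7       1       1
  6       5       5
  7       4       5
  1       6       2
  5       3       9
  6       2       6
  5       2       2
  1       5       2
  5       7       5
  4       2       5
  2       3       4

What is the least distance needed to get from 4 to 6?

5 m

Shortest distances from 4:
4: 0
3: 2  (via 4)
1: 3  (via 4)
7: 4  (via 1)
2: 5  (via 4)
5: 5  (via 1)
6: 5  (via 1)
Shortest route: 4–1–6 = 5 m.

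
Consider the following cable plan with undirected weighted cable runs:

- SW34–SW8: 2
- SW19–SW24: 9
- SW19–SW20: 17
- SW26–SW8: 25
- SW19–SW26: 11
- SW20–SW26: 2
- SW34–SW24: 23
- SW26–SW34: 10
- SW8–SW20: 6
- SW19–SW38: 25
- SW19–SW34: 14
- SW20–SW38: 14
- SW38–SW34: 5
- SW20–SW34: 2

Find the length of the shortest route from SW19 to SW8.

16

Shortest distances from SW19:
SW19: 0
SW24: 9  (via SW19)
SW26: 11  (via SW19)
SW20: 13  (via SW26)
SW34: 14  (via SW19)
SW8: 16  (via SW34)
Shortest route: SW19–SW34–SW8 = 16.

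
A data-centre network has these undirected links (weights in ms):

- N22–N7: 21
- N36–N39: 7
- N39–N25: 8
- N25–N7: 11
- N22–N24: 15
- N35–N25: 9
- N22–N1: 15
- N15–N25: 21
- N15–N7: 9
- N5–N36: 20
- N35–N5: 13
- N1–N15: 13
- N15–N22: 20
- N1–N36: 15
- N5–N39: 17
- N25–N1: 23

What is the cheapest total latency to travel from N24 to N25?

47 ms

Shortest distances from N24:
N24: 0
N22: 15  (via N24)
N1: 30  (via N22)
N15: 35  (via N22)
N7: 36  (via N22)
N36: 45  (via N1)
N25: 47  (via N7)
Shortest route: N24 → N22 → N7 → N25 = 47 ms.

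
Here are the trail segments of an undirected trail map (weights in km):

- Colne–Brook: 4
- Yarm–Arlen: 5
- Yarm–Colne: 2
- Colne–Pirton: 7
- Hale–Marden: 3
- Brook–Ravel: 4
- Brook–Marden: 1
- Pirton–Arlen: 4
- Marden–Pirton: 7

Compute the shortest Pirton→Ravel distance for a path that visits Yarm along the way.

Best Pirton to Yarm: Pirton–Arlen–Yarm costing 9
Shortest Yarm→Ravel: Yarm–Colne–Brook–Ravel = 10
Total via Yarm: 9 + 10 = 19 km.

19 km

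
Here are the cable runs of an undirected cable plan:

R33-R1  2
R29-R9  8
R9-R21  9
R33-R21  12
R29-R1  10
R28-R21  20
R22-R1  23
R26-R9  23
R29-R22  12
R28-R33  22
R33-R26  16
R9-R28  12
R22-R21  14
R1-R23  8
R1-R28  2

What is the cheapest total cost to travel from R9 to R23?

22

Candidate routes:
R9–R28–R1–R23: 12+2+8 = 22
R9–R29–R1–R23: 8+10+8 = 26
The minimum is 22 via R9–R28–R1–R23.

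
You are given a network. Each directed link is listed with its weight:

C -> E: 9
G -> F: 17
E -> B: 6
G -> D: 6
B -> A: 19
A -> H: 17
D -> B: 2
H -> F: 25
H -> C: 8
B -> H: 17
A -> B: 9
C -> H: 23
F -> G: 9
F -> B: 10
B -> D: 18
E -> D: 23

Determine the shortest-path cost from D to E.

Compare a few routes:
D → B → H → C → E: 2+17+8+9 = 36
D → B → A → H → C → E: 2+19+17+8+9 = 55
The minimum is 36 via D → B → H → C → E.

36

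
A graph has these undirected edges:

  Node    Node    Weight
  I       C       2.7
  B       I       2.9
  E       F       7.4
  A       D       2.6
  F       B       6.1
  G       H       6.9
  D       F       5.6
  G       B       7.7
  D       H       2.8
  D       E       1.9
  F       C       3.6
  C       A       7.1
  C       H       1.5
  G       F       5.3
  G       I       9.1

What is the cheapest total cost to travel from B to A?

12.5

Running Dijkstra from B:
B: 0
I: 2.9  (via B)
C: 5.6  (via I)
F: 6.1  (via B)
H: 7.1  (via C)
G: 7.7  (via B)
D: 9.9  (via H)
E: 11.8  (via D)
A: 12.5  (via D)
Shortest route: B → I → C → H → D → A = 12.5.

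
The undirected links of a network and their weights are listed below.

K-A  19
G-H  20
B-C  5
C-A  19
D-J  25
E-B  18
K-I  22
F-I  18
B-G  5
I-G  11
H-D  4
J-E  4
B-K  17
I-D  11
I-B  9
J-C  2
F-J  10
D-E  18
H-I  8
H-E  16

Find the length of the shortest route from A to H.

Enumerating some paths:
A–C–J–E–H: 19+2+4+16 = 41
A–C–J–E–D–H: 19+2+4+18+4 = 47
A–C–B–I–D–H: 19+5+9+11+4 = 48
The minimum is 41 via A–C–J–E–H.

41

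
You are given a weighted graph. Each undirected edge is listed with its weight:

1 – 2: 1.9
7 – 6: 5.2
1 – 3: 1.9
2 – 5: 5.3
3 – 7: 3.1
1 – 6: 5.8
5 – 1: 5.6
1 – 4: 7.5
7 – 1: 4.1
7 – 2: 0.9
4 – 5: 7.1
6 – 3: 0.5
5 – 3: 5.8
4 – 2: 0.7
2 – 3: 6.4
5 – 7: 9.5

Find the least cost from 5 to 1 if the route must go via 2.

7.2

Best 5 to 2: 5–2 costing 5.3
Best 2 to 1: 2–1 costing 1.9
Total via 2: 5.3 + 1.9 = 7.2.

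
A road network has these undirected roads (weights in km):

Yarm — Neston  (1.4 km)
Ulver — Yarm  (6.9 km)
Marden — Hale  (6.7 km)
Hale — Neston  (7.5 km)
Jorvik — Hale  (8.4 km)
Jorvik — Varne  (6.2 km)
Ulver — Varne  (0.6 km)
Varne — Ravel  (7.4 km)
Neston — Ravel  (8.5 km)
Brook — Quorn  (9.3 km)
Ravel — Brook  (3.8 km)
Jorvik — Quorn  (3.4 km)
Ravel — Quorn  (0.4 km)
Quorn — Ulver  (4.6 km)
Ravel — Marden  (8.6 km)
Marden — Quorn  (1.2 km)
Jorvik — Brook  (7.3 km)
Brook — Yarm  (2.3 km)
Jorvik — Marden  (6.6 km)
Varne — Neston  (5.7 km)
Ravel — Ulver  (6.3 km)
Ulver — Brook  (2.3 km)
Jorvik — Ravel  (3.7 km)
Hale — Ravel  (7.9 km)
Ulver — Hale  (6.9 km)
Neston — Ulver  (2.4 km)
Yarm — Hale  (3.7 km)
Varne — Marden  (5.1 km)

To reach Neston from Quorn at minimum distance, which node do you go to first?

Ulver

Enumerating some paths:
Quorn - Ravel - Brook - Yarm - Neston: 0.4+3.8+2.3+1.4 = 7.9
Quorn - Ulver - Neston: 4.6+2.4 = 7
The minimum is 7 km via Quorn - Ulver - Neston.
So from Quorn the first move is to Ulver.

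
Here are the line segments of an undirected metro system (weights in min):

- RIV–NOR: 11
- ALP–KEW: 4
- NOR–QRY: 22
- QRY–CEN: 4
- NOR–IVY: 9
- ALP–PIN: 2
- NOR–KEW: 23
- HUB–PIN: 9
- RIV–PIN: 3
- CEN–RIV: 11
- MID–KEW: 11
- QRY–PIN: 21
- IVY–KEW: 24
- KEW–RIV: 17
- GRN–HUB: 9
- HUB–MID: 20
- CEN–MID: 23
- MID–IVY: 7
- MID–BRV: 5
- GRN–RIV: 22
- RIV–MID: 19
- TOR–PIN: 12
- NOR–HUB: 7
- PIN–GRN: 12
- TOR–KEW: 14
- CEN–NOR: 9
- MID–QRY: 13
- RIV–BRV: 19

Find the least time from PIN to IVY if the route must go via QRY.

Shortest PIN→QRY: PIN–RIV–CEN–QRY = 18
Best QRY to IVY: QRY–MID–IVY costing 20
Total via QRY: 18 + 20 = 38 min.

38 min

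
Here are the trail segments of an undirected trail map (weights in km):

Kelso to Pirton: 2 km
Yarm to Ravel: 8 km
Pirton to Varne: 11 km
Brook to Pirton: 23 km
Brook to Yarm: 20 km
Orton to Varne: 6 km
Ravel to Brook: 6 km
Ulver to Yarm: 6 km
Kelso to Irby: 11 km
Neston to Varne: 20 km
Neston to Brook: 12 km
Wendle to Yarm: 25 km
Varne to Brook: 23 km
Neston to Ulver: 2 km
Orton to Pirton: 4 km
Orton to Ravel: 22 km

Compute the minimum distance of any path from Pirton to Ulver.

Compare a few routes:
Pirton–Varne–Neston–Ulver: 11+20+2 = 33
Pirton–Orton–Varne–Neston–Ulver: 4+6+20+2 = 32
Pirton–Brook–Neston–Ulver: 23+12+2 = 37
The minimum is 32 km via Pirton–Orton–Varne–Neston–Ulver.

32 km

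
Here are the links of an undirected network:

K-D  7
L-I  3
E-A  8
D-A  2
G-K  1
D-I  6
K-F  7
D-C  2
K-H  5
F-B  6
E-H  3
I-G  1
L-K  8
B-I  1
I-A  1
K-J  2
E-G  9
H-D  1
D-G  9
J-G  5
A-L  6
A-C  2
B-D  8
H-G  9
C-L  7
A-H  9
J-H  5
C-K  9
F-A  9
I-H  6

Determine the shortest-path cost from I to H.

Candidate routes:
I - A - C - D - H: 1+2+2+1 = 6
I - H: 6 = 6
I - A - D - H: 1+2+1 = 4
The minimum is 4 via I - A - D - H.

4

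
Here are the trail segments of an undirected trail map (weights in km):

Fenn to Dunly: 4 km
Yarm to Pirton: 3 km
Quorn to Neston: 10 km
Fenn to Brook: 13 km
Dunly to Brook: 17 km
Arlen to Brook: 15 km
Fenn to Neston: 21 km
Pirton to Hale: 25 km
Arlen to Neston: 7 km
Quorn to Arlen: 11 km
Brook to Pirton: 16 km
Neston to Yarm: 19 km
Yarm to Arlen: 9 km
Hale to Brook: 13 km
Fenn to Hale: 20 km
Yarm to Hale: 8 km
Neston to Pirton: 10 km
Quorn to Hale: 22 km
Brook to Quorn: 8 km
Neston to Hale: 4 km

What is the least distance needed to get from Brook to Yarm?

19 km

Settle nodes by increasing distance from Brook:
Brook: 0
Quorn: 8  (via Brook)
Fenn: 13  (via Brook)
Hale: 13  (via Brook)
Arlen: 15  (via Brook)
Pirton: 16  (via Brook)
Dunly: 17  (via Brook)
Neston: 17  (via Hale)
Yarm: 19  (via Pirton)
Shortest route: Brook → Pirton → Yarm = 19 km.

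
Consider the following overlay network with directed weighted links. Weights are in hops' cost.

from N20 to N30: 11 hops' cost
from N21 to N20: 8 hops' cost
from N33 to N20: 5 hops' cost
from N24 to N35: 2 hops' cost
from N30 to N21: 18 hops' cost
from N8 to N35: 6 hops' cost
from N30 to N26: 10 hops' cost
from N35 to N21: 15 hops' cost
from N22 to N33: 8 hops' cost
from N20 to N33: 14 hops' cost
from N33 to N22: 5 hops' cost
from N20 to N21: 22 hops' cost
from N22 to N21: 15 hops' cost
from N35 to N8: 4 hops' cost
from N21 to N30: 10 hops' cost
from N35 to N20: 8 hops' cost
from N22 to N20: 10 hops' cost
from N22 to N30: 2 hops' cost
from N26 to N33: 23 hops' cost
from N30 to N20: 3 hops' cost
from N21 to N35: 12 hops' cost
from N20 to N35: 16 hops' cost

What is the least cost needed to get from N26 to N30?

30 hops' cost

Compare a few routes:
N26 - N33 - N22 - N21 - N30: 23+5+15+10 = 53
N26 - N33 - N22 - N20 - N30: 23+5+10+11 = 49
N26 - N33 - N22 - N30: 23+5+2 = 30
N26 - N33 - N20 - N30: 23+5+11 = 39
The minimum is 30 hops' cost via N26 - N33 - N22 - N30.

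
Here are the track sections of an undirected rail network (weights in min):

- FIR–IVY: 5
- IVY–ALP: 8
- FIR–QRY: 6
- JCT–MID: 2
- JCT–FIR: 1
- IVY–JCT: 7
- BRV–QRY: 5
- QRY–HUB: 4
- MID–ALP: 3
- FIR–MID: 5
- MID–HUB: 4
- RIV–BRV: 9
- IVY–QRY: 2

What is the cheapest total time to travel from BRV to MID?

Settle nodes by increasing distance from BRV:
BRV: 0
QRY: 5  (via BRV)
IVY: 7  (via QRY)
HUB: 9  (via QRY)
RIV: 9  (via BRV)
FIR: 11  (via QRY)
JCT: 12  (via FIR)
MID: 13  (via HUB)
Shortest route: BRV–QRY–HUB–MID = 13 min.

13 min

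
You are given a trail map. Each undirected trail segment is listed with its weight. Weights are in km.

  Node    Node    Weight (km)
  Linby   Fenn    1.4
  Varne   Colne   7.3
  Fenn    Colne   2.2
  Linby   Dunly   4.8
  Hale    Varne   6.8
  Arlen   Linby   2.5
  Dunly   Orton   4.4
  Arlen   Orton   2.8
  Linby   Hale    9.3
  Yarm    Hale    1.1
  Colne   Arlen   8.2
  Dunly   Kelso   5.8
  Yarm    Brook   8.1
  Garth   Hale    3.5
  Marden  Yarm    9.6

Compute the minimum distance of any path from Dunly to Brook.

Candidate routes:
Dunly - Orton - Arlen - Linby - Fenn - Colne - Varne - Hale - Yarm - Brook: 4.4+2.8+2.5+1.4+2.2+7.3+6.8+1.1+8.1 = 36.6
Dunly - Linby - Hale - Yarm - Brook: 4.8+9.3+1.1+8.1 = 23.3
Dunly - Orton - Arlen - Linby - Hale - Yarm - Brook: 4.4+2.8+2.5+9.3+1.1+8.1 = 28.2
Dunly - Linby - Fenn - Colne - Varne - Hale - Yarm - Brook: 4.8+1.4+2.2+7.3+6.8+1.1+8.1 = 31.7
The minimum is 23.3 km via Dunly - Linby - Hale - Yarm - Brook.

23.3 km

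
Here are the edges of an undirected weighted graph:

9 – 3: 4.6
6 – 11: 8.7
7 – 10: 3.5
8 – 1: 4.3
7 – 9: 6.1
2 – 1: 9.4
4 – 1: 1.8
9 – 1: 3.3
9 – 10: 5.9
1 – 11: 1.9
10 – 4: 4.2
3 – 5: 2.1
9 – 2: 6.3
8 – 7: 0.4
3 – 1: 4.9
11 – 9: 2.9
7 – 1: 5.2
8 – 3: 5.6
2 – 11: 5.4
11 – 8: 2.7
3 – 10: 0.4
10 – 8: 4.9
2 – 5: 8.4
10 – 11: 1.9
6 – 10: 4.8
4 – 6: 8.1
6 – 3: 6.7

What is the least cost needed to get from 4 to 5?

Settle nodes by increasing distance from 4:
4: 0
1: 1.8  (via 4)
11: 3.7  (via 1)
10: 4.2  (via 4)
3: 4.6  (via 10)
9: 5.1  (via 1)
8: 6.1  (via 1)
7: 6.5  (via 8)
5: 6.7  (via 3)
Shortest route: 4–10–3–5 = 6.7.

6.7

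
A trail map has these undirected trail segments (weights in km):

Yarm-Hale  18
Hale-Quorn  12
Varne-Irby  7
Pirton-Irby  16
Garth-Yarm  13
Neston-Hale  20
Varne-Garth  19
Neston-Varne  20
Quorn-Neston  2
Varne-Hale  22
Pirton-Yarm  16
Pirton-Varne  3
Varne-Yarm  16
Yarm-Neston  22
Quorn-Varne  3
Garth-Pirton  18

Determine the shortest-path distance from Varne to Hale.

Compare a few routes:
Varne → Quorn → Hale: 3+12 = 15
Varne → Hale: 22 = 22
The minimum is 15 km via Varne → Quorn → Hale.

15 km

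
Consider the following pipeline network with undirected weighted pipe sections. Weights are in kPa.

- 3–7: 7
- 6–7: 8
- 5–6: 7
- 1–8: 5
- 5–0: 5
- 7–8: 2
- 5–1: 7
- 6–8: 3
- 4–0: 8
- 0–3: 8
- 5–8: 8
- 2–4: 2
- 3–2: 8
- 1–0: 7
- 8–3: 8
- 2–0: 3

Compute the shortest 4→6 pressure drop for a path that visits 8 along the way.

20 kPa

Shortest 4→8: 4–2–0–1–8 = 17
Shortest 8→6: 8–6 = 3
Total via 8: 17 + 3 = 20 kPa.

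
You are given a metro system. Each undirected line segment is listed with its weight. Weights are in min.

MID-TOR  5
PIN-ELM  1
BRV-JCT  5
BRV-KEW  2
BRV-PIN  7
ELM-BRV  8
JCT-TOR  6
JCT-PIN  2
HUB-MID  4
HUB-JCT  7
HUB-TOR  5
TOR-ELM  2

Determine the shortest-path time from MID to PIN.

8 min

Compare a few routes:
MID - TOR - ELM - PIN: 5+2+1 = 8
MID - HUB - JCT - PIN: 4+7+2 = 13
MID - HUB - TOR - ELM - PIN: 4+5+2+1 = 12
MID - TOR - JCT - PIN: 5+6+2 = 13
Cheapest is MID - TOR - ELM - PIN at 8 min.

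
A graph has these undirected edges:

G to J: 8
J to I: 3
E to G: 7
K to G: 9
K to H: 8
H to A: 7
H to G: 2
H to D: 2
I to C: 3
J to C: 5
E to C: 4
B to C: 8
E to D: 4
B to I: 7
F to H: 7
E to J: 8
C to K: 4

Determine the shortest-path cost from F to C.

17

Compare a few routes:
F → H → G → J → C: 7+2+8+5 = 22
F → H → G → E → C: 7+2+7+4 = 20
F → H → D → E → C: 7+2+4+4 = 17
F → H → K → C: 7+8+4 = 19
The minimum is 17 via F → H → D → E → C.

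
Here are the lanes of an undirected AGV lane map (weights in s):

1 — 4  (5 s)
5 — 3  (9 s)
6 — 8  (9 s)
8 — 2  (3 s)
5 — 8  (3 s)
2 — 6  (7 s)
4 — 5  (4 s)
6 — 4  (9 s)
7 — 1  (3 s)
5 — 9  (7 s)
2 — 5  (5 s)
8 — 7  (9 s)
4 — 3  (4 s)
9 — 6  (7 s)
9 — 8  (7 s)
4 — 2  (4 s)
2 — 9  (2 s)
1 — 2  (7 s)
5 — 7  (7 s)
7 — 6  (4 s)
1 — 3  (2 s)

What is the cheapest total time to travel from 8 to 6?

Compare a few routes:
8–2–6: 3+7 = 10
8–6: 9 = 9
Cheapest is 8–6 at 9 s.

9 s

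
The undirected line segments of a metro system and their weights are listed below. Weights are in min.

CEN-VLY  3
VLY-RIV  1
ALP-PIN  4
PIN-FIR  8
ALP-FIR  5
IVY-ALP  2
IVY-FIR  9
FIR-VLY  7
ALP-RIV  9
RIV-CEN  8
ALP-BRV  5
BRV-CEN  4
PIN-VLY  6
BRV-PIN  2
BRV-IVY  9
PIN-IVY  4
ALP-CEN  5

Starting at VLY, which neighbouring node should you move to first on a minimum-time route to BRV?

Compare a few routes:
VLY–PIN–BRV: 6+2 = 8
VLY–CEN–BRV: 3+4 = 7
Cheapest is VLY–CEN–BRV at 7 min.
So from VLY the first move is to CEN.

CEN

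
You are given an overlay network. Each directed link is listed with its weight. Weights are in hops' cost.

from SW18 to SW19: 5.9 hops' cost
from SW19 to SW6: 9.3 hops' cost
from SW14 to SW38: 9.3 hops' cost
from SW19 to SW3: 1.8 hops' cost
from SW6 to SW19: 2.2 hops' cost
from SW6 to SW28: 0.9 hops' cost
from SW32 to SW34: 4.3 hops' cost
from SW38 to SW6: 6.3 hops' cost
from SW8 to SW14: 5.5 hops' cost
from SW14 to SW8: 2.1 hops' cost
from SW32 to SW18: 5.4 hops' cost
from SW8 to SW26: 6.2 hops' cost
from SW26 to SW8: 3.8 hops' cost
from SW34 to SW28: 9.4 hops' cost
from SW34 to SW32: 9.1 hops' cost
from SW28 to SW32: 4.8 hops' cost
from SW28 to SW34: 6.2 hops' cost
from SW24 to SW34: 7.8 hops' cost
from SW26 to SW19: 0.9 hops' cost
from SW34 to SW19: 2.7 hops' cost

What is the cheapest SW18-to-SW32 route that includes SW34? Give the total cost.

Best SW18 to SW34: SW18–SW19–SW6–SW28–SW34 costing 22.3
Best SW34 to SW32: SW34–SW32 costing 9.1
Total via SW34: 22.3 + 9.1 = 31.4 hops' cost.

31.4 hops' cost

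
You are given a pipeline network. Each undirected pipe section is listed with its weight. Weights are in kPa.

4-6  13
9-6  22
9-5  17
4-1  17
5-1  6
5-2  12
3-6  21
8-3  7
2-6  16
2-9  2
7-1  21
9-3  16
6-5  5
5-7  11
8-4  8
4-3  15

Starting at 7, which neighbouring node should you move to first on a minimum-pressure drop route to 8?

5

Compare a few routes:
7–5–6–3–8: 11+5+21+7 = 44
7–1–4–8: 21+17+8 = 46
7–5–1–4–8: 11+6+17+8 = 42
7–5–6–4–8: 11+5+13+8 = 37
The minimum is 37 kPa via 7–5–6–4–8.
So from 7 the first move is to 5.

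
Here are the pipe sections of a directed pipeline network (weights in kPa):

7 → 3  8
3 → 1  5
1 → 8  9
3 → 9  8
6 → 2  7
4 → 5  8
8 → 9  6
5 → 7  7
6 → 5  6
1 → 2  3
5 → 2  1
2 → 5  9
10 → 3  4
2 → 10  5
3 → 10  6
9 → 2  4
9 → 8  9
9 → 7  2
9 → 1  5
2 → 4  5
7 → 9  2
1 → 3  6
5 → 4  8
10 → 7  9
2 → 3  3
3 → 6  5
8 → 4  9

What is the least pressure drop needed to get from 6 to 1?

15 kPa

Settle nodes by increasing distance from 6:
6: 0
5: 6  (via 6)
2: 7  (via 6)
3: 10  (via 2)
4: 12  (via 2)
10: 12  (via 2)
7: 13  (via 5)
1: 15  (via 3)
Shortest route: 6–2–3–1 = 15 kPa.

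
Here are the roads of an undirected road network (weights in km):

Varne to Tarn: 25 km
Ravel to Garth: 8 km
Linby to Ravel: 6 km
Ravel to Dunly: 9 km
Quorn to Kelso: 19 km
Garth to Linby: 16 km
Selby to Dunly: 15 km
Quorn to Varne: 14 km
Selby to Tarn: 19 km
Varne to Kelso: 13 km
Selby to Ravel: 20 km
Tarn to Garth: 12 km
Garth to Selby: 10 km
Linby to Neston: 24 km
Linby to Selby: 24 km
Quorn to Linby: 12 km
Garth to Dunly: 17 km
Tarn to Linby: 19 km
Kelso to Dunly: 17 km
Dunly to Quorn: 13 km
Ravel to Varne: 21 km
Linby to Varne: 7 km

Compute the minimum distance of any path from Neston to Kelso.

Shortest distances from Neston:
Neston: 0
Linby: 24  (via Neston)
Ravel: 30  (via Linby)
Varne: 31  (via Linby)
Quorn: 36  (via Linby)
Garth: 38  (via Ravel)
Dunly: 39  (via Ravel)
Tarn: 43  (via Linby)
Kelso: 44  (via Varne)
Shortest route: Neston–Linby–Varne–Kelso = 44 km.

44 km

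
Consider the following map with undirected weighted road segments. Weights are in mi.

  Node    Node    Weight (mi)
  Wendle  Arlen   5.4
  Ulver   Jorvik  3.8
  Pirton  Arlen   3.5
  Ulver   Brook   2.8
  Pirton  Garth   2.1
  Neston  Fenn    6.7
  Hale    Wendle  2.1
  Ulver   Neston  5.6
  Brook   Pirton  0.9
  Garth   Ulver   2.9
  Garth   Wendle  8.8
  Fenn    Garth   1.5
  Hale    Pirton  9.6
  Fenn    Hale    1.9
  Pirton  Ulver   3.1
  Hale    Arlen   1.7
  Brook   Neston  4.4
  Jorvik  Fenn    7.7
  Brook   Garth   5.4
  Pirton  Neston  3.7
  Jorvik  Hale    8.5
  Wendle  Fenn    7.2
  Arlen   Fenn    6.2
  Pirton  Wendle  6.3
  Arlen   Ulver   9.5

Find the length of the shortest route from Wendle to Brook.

7.2 mi

Settle nodes by increasing distance from Wendle:
Wendle: 0
Hale: 2.1  (via Wendle)
Arlen: 3.8  (via Hale)
Fenn: 4  (via Hale)
Garth: 5.5  (via Fenn)
Pirton: 6.3  (via Wendle)
Brook: 7.2  (via Pirton)
Shortest route: Wendle → Pirton → Brook = 7.2 mi.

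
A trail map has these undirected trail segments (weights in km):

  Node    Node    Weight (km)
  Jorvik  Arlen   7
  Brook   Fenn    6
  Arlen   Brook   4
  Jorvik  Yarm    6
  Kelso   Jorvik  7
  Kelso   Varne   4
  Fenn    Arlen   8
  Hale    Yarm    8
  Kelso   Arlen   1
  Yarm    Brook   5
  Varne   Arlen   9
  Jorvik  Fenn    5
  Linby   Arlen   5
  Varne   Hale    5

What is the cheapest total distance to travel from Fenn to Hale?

Enumerating some paths:
Fenn - Brook - Arlen - Kelso - Varne - Hale: 6+4+1+4+5 = 20
Fenn - Brook - Yarm - Hale: 6+5+8 = 19
Fenn - Arlen - Kelso - Varne - Hale: 8+1+4+5 = 18
Fenn - Jorvik - Yarm - Hale: 5+6+8 = 19
The minimum is 18 km via Fenn - Arlen - Kelso - Varne - Hale.

18 km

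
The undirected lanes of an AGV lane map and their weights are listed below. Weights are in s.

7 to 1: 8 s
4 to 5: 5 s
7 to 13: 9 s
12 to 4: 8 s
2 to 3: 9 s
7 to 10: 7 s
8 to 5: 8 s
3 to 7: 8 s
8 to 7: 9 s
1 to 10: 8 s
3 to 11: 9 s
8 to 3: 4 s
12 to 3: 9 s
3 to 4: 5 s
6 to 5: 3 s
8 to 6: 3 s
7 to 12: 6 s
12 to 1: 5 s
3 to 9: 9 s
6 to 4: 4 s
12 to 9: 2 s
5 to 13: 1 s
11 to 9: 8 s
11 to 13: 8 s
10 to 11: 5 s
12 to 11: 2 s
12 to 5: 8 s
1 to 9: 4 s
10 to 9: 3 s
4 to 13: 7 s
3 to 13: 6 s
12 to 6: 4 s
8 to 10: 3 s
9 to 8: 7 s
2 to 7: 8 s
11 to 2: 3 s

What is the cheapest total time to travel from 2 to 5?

Candidate routes:
2 - 11 - 12 - 6 - 5: 3+2+4+3 = 12
2 - 11 - 12 - 5: 3+2+8 = 13
The minimum is 12 s via 2 - 11 - 12 - 6 - 5.

12 s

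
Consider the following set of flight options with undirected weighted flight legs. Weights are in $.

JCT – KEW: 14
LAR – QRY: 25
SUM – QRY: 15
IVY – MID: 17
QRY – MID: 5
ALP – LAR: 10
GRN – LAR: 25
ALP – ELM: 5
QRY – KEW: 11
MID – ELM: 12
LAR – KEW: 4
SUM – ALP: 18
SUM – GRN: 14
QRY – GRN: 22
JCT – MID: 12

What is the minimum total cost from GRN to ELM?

$37

Candidate routes:
GRN - SUM - ALP - ELM: 14+18+5 = 37
GRN - LAR - ALP - ELM: 25+10+5 = 40
GRN - QRY - MID - ELM: 22+5+12 = 39
Cheapest is GRN - SUM - ALP - ELM at $37.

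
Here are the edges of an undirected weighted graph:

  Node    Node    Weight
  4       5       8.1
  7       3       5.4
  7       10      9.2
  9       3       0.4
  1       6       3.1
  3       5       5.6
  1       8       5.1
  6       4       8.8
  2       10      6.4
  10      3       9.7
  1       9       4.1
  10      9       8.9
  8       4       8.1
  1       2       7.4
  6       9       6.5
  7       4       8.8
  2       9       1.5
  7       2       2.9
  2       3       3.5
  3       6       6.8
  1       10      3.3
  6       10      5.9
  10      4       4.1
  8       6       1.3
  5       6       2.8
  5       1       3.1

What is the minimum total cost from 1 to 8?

Candidate routes:
1 - 5 - 6 - 8: 3.1+2.8+1.3 = 7.2
1 - 10 - 6 - 8: 3.3+5.9+1.3 = 10.5
1 - 6 - 8: 3.1+1.3 = 4.4
1 - 8: 5.1 = 5.1
The minimum is 4.4 via 1 - 6 - 8.

4.4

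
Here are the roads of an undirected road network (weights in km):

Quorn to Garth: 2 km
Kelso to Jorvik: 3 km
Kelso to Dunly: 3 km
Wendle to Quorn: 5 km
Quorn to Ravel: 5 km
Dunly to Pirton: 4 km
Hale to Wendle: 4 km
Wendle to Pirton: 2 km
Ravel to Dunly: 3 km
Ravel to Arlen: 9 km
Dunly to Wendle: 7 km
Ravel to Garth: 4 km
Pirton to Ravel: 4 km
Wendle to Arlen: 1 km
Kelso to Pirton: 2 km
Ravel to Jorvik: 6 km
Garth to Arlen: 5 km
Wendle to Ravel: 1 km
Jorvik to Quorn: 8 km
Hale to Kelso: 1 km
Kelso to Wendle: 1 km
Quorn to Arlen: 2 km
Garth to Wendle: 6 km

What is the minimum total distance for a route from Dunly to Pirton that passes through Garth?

14 km

Best Dunly to Garth: Dunly–Ravel–Garth costing 7
Shortest Garth→Pirton: Garth–Quorn–Arlen–Wendle–Pirton = 7
Total via Garth: 7 + 7 = 14 km.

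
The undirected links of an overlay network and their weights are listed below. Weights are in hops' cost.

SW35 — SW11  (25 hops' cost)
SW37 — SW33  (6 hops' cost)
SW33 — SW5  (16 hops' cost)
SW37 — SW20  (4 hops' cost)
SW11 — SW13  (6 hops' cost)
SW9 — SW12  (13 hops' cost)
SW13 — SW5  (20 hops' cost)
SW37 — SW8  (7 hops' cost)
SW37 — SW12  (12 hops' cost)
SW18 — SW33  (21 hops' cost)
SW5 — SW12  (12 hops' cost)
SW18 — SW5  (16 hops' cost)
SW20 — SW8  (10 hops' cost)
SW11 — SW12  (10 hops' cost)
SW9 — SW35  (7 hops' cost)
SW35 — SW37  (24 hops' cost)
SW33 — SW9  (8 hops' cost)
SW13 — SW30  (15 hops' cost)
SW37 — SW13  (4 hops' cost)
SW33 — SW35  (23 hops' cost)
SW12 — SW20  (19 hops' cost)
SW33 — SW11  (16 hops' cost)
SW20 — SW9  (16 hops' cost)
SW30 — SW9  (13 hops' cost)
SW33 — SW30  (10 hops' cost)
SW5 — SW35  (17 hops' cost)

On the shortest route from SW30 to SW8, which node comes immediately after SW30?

Compare a few routes:
SW30 → SW13 → SW37 → SW8: 15+4+7 = 26
SW30 → SW33 → SW37 → SW8: 10+6+7 = 23
Cheapest is SW30 → SW33 → SW37 → SW8 at 23 hops' cost.
So from SW30 the first move is to SW33.

SW33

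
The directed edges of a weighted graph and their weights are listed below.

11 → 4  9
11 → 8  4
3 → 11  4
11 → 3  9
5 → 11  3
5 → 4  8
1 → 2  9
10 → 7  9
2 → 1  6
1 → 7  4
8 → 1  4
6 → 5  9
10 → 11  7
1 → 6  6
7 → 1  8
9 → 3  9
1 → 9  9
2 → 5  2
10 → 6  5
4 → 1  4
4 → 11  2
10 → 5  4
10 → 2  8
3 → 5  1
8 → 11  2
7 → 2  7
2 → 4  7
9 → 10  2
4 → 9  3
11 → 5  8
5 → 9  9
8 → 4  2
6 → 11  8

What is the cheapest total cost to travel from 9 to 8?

Enumerating some paths:
9–3–11–8: 9+4+4 = 17
9–3–5–11–8: 9+1+3+4 = 17
9–10–11–8: 2+7+4 = 13
Cheapest is 9–10–11–8 at 13.

13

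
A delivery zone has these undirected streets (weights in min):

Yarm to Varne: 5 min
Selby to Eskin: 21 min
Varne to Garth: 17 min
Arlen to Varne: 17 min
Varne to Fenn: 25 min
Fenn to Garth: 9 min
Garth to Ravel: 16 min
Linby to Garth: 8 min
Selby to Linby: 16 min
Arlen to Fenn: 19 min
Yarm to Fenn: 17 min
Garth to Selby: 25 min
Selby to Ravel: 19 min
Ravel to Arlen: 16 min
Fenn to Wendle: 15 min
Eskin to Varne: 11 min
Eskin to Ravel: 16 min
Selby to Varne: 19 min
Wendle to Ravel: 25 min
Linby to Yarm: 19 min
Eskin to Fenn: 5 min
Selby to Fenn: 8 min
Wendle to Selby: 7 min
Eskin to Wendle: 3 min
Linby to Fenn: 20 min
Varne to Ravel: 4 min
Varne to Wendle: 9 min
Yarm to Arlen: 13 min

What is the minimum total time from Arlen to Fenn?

19 min

Settle nodes by increasing distance from Arlen:
Arlen: 0
Yarm: 13  (via Arlen)
Ravel: 16  (via Arlen)
Varne: 17  (via Arlen)
Fenn: 19  (via Arlen)
Shortest route: Arlen–Fenn = 19 min.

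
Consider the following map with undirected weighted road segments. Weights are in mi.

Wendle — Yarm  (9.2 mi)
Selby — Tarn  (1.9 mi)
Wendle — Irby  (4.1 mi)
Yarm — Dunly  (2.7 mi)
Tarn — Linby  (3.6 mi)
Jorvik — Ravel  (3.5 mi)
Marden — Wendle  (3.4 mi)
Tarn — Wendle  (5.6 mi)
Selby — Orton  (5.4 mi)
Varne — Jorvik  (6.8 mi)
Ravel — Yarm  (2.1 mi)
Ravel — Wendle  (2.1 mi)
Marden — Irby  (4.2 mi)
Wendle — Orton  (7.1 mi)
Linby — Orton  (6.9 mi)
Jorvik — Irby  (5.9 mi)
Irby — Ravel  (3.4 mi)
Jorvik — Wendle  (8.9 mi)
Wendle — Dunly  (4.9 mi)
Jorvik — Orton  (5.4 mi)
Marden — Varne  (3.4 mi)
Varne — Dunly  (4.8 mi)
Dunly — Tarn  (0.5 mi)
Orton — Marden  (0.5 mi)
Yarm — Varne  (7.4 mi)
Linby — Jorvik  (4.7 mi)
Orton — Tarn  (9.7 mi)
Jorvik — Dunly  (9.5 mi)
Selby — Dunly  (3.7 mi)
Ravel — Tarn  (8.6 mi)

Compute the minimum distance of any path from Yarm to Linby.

6.8 mi

Enumerating some paths:
Yarm → Dunly → Tarn → Linby: 2.7+0.5+3.6 = 6.8
Yarm → Ravel → Jorvik → Linby: 2.1+3.5+4.7 = 10.3
The minimum is 6.8 mi via Yarm → Dunly → Tarn → Linby.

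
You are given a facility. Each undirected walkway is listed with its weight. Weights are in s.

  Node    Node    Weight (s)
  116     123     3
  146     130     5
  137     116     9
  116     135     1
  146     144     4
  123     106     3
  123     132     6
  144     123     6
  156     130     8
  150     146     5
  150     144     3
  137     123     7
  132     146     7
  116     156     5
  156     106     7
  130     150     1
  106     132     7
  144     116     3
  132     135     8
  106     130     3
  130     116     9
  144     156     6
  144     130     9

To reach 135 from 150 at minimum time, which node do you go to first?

Candidate routes:
150 → 130 → 106 → 123 → 116 → 135: 1+3+3+3+1 = 11
150 → 130 → 116 → 135: 1+9+1 = 11
150 → 144 → 116 → 135: 3+3+1 = 7
The minimum is 7 s via 150 → 144 → 116 → 135.
So from 150 the first move is to 144.

144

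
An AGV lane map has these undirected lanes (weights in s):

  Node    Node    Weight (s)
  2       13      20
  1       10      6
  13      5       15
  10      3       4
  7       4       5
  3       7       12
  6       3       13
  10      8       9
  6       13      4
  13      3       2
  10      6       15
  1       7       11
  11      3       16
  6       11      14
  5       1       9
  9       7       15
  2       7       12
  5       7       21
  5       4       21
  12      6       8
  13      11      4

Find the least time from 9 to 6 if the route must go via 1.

Shortest 9→1: 9 → 7 → 1 = 26
Shortest 1→6: 1 → 10 → 3 → 13 → 6 = 16
Total via 1: 26 + 16 = 42 s.

42 s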